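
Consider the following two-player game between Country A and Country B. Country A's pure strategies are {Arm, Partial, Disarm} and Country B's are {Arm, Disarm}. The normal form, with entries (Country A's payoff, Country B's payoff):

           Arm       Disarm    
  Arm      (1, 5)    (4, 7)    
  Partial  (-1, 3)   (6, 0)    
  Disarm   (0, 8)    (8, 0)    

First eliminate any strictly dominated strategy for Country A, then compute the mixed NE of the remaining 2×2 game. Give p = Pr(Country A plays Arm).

Country A's strategy Partial is strictly dominated by Disarm: 0 > -1 and 8 > 6. Eliminate Partial.
Country A's mix must leave Country B indifferent between Arm and Disarm.
  Country B's payoff from Arm: p·5 + (1−p)·8 = -3p + 8
  Country B's payoff from Disarm: p·7 + (1−p)·0 = 7p
  -3p + 8 = 7p  ⇒  -10p = -8  ⇒  p = 4/5.

p = 4/5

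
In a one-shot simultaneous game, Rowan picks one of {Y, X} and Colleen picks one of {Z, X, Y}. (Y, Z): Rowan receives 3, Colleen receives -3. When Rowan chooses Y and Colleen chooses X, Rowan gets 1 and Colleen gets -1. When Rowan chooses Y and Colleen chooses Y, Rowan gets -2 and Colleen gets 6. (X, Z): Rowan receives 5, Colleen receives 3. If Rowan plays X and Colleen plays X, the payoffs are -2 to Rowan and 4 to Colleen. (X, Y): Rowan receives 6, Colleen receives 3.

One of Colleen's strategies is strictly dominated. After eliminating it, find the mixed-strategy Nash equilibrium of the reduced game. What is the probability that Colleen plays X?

q = 8/11

Colleen's strategy Z is strictly dominated by X: -1 > -3 and 4 > 3. Eliminate Z.
For Rowan to be willing to mix, Rowan must be indifferent between Y and X, which pins down Colleen's mix.
  Rowan's payoff from Y: q·1 + (1−q)·(-2) = 3q - 2
  Rowan's payoff from X: q·(-2) + (1−q)·6 = -8q + 6
  3q - 2 = -8q + 6  ⇒  11q = 8  ⇒  q = 8/11.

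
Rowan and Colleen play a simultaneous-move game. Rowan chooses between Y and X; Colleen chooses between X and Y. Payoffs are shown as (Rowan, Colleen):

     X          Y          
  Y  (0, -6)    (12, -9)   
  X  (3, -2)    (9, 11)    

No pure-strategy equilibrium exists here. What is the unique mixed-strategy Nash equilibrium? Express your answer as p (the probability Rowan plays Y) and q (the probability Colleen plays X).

p = 13/16, q = 1/2

Rowan's mix must leave Colleen indifferent between X and Y.
  Colleen's expected payoff from X: p·(-6) + (1−p)·(-2) = -4p - 2
  Colleen's expected payoff from Y: p·(-9) + (1−p)·11 = -20p + 11
  -4p - 2 = -20p + 11  ⇒  16p = 13  ⇒  p = 13/16.
Colleen's mix must leave Rowan indifferent between Y and X.
  Rowan's expected payoff from Y: q·0 + (1−q)·12 = -12q + 12
  Rowan's expected payoff from X: q·3 + (1−q)·9 = -6q + 9
  -12q + 12 = -6q + 9  ⇒  -6q = -3  ⇒  q = 1/2.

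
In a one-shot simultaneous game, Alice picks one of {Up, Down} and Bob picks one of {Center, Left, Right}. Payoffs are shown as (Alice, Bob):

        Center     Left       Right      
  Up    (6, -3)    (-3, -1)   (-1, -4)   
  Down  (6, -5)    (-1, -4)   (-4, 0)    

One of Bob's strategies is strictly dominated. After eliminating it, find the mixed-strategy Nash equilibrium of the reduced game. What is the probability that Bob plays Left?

Bob's strategy Center is strictly dominated by Left: -1 > -3 and -4 > -5. Eliminate Center.
In a mixed equilibrium Alice is indifferent between Up and Down; this condition fixes q.
  Alice's payoff to Up: q·(-3) + (1−q)·(-1) = -2q - 1
  Alice's payoff to Down: q·(-1) + (1−q)·(-4) = 3q - 4
  -2q - 1 = 3q - 4  ⇒  -5q = -3  ⇒  q = 3/5.

q = 3/5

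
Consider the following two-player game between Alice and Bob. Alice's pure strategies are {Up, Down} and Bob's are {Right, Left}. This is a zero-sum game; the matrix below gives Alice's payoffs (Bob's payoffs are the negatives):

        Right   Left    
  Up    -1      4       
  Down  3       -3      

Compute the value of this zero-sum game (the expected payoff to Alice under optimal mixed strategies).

v = 9/11

Alice's indifference between Up and Down determines Bob's mixing probability q:
  Alice's payoff to Up: q·(-1) + (1−q)·4 = -5q + 4
  Alice's payoff to Down: q·3 + (1−q)·(-3) = 6q - 3
  -5q + 4 = 6q - 3  ⇒  -11q = -7  ⇒  q = 7/11.
The value is Alice's expected payoff against this mix (using Up): (7/11)·(-1) + (4/11)·4 = 9/11.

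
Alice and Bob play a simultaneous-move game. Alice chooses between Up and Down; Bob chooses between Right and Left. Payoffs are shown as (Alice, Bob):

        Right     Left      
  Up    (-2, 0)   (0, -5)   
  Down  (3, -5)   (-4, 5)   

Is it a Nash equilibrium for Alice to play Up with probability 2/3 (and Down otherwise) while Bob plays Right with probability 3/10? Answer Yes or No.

No

Given Bob's mix q = 3/10, Alice's payoff from Up is -3/5 but from Down is -19/10. Alice strictly prefers Up, so Alice would not mix.
So the proposed profile is not a Nash equilibrium.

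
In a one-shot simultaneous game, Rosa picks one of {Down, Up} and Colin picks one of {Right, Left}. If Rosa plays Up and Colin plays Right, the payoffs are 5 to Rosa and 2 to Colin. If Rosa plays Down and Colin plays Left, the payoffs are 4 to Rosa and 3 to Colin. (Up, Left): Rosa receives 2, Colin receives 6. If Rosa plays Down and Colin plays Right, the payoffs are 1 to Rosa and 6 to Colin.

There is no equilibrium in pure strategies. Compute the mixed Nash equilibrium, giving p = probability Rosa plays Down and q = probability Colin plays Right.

p = 4/7, q = 1/3

Rosa's mix must leave Colin indifferent between Right and Left.
  Colin's payoff from Right: p·6 + (1−p)·2 = 4p + 2
  Colin's payoff from Left: p·3 + (1−p)·6 = -3p + 6
  4p + 2 = -3p + 6  ⇒  7p = 4  ⇒  p = 4/7.
Rosa's indifference between Down and Up determines Colin's mixing probability q:
  Rosa's payoff to Down: q·1 + (1−q)·4 = -3q + 4
  Rosa's payoff to Up: q·5 + (1−q)·2 = 3q + 2
  -3q + 4 = 3q + 2  ⇒  -6q = -2  ⇒  q = 1/3.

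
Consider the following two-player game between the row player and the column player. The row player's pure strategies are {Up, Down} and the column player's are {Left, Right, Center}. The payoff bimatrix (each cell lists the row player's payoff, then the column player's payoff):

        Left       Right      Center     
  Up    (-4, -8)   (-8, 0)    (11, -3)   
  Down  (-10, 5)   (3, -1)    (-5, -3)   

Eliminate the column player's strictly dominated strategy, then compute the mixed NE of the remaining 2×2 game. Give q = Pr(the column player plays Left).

The column player's strategy Center is strictly dominated by Right: 0 > -3 and -1 > -3. Eliminate Center.
The column player's mix must leave the row player indifferent between Up and Down.
  the row player's payoff from Up: q·(-4) + (1−q)·(-8) = 4q - 8
  the row player's payoff from Down: q·(-10) + (1−q)·3 = -13q + 3
  4q - 8 = -13q + 3  ⇒  17q = 11  ⇒  q = 11/17.

q = 11/17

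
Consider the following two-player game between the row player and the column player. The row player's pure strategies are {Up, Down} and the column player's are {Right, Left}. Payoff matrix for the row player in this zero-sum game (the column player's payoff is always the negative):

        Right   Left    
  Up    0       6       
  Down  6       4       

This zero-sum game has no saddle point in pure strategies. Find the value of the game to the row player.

v = 9/2

Set the row player's expected payoff from Up equal to that from Down:
  the row player's payoff to Up: q·0 + (1−q)·6 = -6q + 6
  the row player's payoff to Down: q·6 + (1−q)·4 = 2q + 4
  -6q + 6 = 2q + 4  ⇒  -8q = -2  ⇒  q = 1/4.
The value is the row player's expected payoff against this mix (using Up): (1/4)·0 + (3/4)·6 = 9/2.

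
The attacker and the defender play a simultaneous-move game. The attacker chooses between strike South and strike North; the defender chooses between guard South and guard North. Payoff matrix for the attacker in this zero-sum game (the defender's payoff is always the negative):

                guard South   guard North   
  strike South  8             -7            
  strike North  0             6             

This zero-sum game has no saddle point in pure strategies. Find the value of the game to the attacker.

v = 16/7

In a mixed equilibrium the attacker is indifferent between strike South and strike North; this condition fixes q.
  the attacker's payoff from strike South: q·8 + (1−q)·(-7) = 15q - 7
  the attacker's payoff from strike North: q·0 + (1−q)·6 = -6q + 6
  15q - 7 = -6q + 6  ⇒  21q = 13  ⇒  q = 13/21.
The value is the attacker's expected payoff against this mix (using strike South): (13/21)·8 + (8/21)·(-7) = 16/7.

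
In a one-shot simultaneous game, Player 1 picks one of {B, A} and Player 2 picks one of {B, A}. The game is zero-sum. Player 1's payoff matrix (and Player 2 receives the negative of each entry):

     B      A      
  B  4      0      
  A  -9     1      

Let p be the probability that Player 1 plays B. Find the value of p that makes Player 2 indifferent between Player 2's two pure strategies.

p = 5/7

Player 2's indifference between B and A determines Player 1's mixing probability p:
  Player 2's payoff from B: p·(-4) + (1−p)·9 = -13p + 9
  Player 2's payoff from A: p·0 + (1−p)·(-1) = p - 1
  -13p + 9 = p - 1  ⇒  -14p = -10  ⇒  p = 5/7.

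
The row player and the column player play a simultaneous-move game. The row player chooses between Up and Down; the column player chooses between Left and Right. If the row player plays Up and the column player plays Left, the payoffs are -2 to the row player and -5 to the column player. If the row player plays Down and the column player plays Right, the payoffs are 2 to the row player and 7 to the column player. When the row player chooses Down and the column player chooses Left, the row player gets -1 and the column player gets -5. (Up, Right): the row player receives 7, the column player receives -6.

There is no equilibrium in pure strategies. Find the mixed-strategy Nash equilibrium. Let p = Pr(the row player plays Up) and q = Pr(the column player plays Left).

p = 12/13, q = 5/6

Set the column player's expected payoff from Left equal to that from Right:
  the column player's payoff from Left: p·(-5) + (1−p)·(-5) = -5
  the column player's payoff from Right: p·(-6) + (1−p)·7 = -13p + 7
  -5 = -13p + 7  ⇒  13p = 12  ⇒  p = 12/13.
Set the row player's expected payoff from Up equal to that from Down:
  the row player's payoff from Up: q·(-2) + (1−q)·7 = -9q + 7
  the row player's payoff from Down: q·(-1) + (1−q)·2 = -3q + 2
  -9q + 7 = -3q + 2  ⇒  -6q = -5  ⇒  q = 5/6.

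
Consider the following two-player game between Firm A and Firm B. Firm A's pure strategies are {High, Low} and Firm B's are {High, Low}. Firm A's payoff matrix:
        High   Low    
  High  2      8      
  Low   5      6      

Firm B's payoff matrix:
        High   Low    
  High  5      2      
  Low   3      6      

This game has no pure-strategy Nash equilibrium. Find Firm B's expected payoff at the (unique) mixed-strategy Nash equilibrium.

Firm A's mix must leave Firm B indifferent between High and Low.
  Firm B's payoff to High: p·5 + (1−p)·3 = 2p + 3
  Firm B's payoff to Low: p·2 + (1−p)·6 = -4p + 6
  2p + 3 = -4p + 6  ⇒  6p = 3  ⇒  p = 1/2.
At equilibrium Firm B is indifferent across columns, so Firm B's payoff equals the payoff from High: (1/2)·5 + (1/2)·3 = 4.

4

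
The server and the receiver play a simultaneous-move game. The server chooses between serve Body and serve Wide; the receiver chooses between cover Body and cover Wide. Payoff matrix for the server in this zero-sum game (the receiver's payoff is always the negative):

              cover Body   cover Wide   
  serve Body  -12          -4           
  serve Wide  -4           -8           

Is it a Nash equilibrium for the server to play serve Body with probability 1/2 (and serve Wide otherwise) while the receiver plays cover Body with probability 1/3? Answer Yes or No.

No

Given the server's mix p = 1/2, the receiver's payoff from cover Body is 8 but from cover Wide is 6. The receiver strictly prefers cover Body, so the receiver would not mix.
So the proposed profile is not a Nash equilibrium.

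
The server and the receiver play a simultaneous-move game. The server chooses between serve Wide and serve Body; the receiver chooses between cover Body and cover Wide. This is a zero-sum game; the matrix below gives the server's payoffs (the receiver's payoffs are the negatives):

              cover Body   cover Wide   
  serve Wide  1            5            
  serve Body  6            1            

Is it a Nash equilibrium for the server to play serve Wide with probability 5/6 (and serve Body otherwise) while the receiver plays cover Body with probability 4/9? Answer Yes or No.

No

Given the server's mix p = 5/6, the receiver's payoff from cover Body is -11/6 but from cover Wide is -13/3. The receiver strictly prefers cover Body, so the receiver would not mix.
So the proposed profile is not a Nash equilibrium.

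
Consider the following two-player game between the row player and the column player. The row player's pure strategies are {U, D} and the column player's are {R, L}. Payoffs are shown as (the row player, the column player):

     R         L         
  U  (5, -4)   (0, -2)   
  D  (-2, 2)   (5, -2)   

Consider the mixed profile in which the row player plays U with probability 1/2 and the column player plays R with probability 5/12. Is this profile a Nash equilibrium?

No

Given the row player's mix p = 1/2, the column player's payoff from R is -1 but from L is -2. The column player strictly prefers R, so the column player would not mix.
So the proposed profile is not a Nash equilibrium.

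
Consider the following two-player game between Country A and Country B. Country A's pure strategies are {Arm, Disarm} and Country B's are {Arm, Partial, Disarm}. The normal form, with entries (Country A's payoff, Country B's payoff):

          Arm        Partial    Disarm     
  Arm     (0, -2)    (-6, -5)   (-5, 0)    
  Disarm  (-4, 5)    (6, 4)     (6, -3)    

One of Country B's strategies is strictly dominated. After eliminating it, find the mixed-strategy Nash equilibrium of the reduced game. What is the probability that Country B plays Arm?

q = 11/15

Country B's strategy Partial is strictly dominated by Arm: -2 > -5 and 5 > 4. Eliminate Partial.
Set Country A's expected payoff from Arm equal to that from Disarm:
  Country A's payoff from Arm: q·0 + (1−q)·(-5) = 5q - 5
  Country A's payoff from Disarm: q·(-4) + (1−q)·6 = -10q + 6
  5q - 5 = -10q + 6  ⇒  15q = 11  ⇒  q = 11/15.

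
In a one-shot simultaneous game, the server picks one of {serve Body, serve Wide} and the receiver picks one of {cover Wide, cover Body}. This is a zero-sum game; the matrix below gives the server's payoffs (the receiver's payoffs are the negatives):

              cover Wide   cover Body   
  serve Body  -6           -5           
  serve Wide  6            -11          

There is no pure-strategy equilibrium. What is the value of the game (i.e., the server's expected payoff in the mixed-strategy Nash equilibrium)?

v = -16/3

The server's indifference between serve Body and serve Wide determines the receiver's mixing probability q:
  the server's payoff from serve Body: q·(-6) + (1−q)·(-5) = -q - 5
  the server's payoff from serve Wide: q·6 + (1−q)·(-11) = 17q - 11
  -q - 5 = 17q - 11  ⇒  -18q = -6  ⇒  q = 1/3.
The value is the server's expected payoff against this mix (using serve Body): (1/3)·(-6) + (2/3)·(-5) = -16/3.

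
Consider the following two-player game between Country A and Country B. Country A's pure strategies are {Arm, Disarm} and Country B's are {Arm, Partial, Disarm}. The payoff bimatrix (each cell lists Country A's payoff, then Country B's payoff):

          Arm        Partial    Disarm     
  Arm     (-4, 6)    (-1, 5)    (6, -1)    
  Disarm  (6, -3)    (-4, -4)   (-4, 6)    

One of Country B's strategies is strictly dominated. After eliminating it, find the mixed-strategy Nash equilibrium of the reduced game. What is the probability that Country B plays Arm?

q = 1/2

Country B's strategy Partial is strictly dominated by Arm: 6 > 5 and -3 > -4. Eliminate Partial.
Country B's mix must leave Country A indifferent between Arm and Disarm.
  Country A's payoff to Arm: q·(-4) + (1−q)·6 = -10q + 6
  Country A's payoff to Disarm: q·6 + (1−q)·(-4) = 10q - 4
  -10q + 6 = 10q - 4  ⇒  -20q = -10  ⇒  q = 1/2.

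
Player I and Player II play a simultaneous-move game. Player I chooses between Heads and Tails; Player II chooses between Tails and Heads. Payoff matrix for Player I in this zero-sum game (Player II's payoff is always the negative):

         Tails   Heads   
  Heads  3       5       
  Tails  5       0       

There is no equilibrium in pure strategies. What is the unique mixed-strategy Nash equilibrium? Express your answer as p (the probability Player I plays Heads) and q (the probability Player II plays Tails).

p = 5/7, q = 5/7

In a mixed equilibrium Player II is indifferent between Tails and Heads; this condition fixes p.
  Player II's expected payoff from Tails: p·(-3) + (1−p)·(-5) = 2p - 5
  Player II's expected payoff from Heads: p·(-5) + (1−p)·0 = -5p
  2p - 5 = -5p  ⇒  7p = 5  ⇒  p = 5/7.
Player I's indifference between Heads and Tails determines Player II's mixing probability q:
  Player I's expected payoff from Heads: q·3 + (1−q)·5 = -2q + 5
  Player I's expected payoff from Tails: q·5 + (1−q)·0 = 5q
  -2q + 5 = 5q  ⇒  -7q = -5  ⇒  q = 5/7.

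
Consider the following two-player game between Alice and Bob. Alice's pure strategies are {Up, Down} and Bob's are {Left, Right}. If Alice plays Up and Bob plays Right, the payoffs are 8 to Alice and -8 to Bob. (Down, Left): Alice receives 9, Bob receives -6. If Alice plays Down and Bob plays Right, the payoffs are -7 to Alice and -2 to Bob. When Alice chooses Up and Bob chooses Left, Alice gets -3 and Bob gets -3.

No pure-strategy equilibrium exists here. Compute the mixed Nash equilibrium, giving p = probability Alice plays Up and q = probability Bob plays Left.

p = 4/9, q = 5/9

In a mixed equilibrium Bob is indifferent between Left and Right; this condition fixes p.
  Bob's expected payoff from Left: p·(-3) + (1−p)·(-6) = 3p - 6
  Bob's expected payoff from Right: p·(-8) + (1−p)·(-2) = -6p - 2
  3p - 6 = -6p - 2  ⇒  9p = 4  ⇒  p = 4/9.
In a mixed equilibrium Alice is indifferent between Up and Down; this condition fixes q.
  Alice's expected payoff from Up: q·(-3) + (1−q)·8 = -11q + 8
  Alice's expected payoff from Down: q·9 + (1−q)·(-7) = 16q - 7
  -11q + 8 = 16q - 7  ⇒  -27q = -15  ⇒  q = 5/9.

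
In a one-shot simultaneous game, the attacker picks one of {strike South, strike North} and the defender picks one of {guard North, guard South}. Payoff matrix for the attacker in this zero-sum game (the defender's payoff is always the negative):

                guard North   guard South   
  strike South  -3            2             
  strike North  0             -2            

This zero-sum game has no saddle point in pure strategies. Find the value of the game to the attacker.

v = -6/7

In a mixed equilibrium the attacker is indifferent between strike South and strike North; this condition fixes q.
  the attacker's payoff to strike South: q·(-3) + (1−q)·2 = -5q + 2
  the attacker's payoff to strike North: q·0 + (1−q)·(-2) = 2q - 2
  -5q + 2 = 2q - 2  ⇒  -7q = -4  ⇒  q = 4/7.
The value is the attacker's expected payoff against this mix (using strike South): (4/7)·(-3) + (3/7)·2 = -6/7.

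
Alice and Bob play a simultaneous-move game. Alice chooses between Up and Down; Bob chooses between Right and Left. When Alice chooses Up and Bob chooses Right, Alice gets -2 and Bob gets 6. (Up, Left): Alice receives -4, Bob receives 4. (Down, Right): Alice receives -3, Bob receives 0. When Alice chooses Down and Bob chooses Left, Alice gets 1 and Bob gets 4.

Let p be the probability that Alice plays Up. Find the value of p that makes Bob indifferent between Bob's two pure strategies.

p = 2/3

Set Bob's expected payoff from Right equal to that from Left:
  Bob's expected payoff from Right: p·6 + (1−p)·0 = 6p
  Bob's expected payoff from Left: p·4 + (1−p)·4 = 4
  6p = 4  ⇒  6p = 4  ⇒  p = 2/3.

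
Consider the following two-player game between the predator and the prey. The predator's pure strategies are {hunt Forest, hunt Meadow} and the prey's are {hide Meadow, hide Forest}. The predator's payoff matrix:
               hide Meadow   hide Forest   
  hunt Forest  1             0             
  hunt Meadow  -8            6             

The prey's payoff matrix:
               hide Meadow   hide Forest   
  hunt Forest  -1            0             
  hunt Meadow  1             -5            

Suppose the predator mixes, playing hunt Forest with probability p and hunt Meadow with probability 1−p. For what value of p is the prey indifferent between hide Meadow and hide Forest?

The prey's indifference between hide Meadow and hide Forest determines the predator's mixing probability p:
  the prey's expected payoff from hide Meadow: p·(-1) + (1−p)·1 = -2p + 1
  the prey's expected payoff from hide Forest: p·0 + (1−p)·(-5) = 5p - 5
  -2p + 1 = 5p - 5  ⇒  -7p = -6  ⇒  p = 6/7.

p = 6/7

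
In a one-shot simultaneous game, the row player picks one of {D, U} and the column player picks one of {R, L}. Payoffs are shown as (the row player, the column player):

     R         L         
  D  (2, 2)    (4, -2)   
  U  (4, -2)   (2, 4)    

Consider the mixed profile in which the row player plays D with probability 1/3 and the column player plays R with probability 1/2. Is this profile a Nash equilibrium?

Given the row player's mix p = 1/3, the column player's payoff from R is -2/3 but from L is 2. The column player strictly prefers L, so the column player would not mix.
So the proposed profile is not a Nash equilibrium.

No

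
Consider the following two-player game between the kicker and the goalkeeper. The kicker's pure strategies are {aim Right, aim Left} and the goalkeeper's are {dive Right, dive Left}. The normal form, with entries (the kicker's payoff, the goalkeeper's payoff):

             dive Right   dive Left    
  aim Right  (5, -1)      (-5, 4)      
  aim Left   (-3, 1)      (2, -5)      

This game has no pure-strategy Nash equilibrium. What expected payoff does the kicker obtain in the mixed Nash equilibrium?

The goalkeeper's mix must leave the kicker indifferent between aim Right and aim Left.
  the kicker's expected payoff from aim Right: q·5 + (1−q)·(-5) = 10q - 5
  the kicker's expected payoff from aim Left: q·(-3) + (1−q)·2 = -5q + 2
  10q - 5 = -5q + 2  ⇒  15q = 7  ⇒  q = 7/15.
At equilibrium the kicker is indifferent across rows, so the kicker's payoff equals the payoff from aim Right: (7/15)·5 + (8/15)·(-5) = -1/3.

-1/3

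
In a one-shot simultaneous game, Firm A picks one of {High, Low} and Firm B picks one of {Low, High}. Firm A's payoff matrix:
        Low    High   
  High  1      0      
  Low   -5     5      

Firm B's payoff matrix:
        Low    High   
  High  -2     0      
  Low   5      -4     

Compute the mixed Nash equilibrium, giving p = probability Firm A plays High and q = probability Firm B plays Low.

p = 9/11, q = 5/11

Firm B's indifference between Low and High determines Firm A's mixing probability p:
  Firm B's payoff from Low: p·(-2) + (1−p)·5 = -7p + 5
  Firm B's payoff from High: p·0 + (1−p)·(-4) = 4p - 4
  -7p + 5 = 4p - 4  ⇒  -11p = -9  ⇒  p = 9/11.
In a mixed equilibrium Firm A is indifferent between High and Low; this condition fixes q.
  Firm A's expected payoff from High: q·1 + (1−q)·0 = q
  Firm A's expected payoff from Low: q·(-5) + (1−q)·5 = -10q + 5
  q = -10q + 5  ⇒  11q = 5  ⇒  q = 5/11.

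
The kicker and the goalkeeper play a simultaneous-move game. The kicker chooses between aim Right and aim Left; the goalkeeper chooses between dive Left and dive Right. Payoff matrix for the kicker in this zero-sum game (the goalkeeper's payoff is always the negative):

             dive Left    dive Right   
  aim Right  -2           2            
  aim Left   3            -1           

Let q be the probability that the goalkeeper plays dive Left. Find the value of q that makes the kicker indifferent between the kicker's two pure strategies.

q = 3/8

Set the kicker's expected payoff from aim Right equal to that from aim Left:
  the kicker's payoff from aim Right: q·(-2) + (1−q)·2 = -4q + 2
  the kicker's payoff from aim Left: q·3 + (1−q)·(-1) = 4q - 1
  -4q + 2 = 4q - 1  ⇒  -8q = -3  ⇒  q = 3/8.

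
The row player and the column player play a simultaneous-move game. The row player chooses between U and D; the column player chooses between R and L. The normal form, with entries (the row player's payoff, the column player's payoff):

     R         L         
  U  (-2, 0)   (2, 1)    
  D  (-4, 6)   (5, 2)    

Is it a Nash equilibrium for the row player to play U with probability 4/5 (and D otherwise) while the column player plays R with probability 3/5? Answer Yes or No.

Yes

Check the column player's indifference given the row player's mix p = 4/5:
  payoff from R = 6/5; payoff from L = 6/5 — equal.
Check the row player's indifference given the column player's mix q = 3/5:
  payoff from U = -2/5; payoff from D = -2/5 — equal.
Both players are indifferent, so neither can profitably deviate.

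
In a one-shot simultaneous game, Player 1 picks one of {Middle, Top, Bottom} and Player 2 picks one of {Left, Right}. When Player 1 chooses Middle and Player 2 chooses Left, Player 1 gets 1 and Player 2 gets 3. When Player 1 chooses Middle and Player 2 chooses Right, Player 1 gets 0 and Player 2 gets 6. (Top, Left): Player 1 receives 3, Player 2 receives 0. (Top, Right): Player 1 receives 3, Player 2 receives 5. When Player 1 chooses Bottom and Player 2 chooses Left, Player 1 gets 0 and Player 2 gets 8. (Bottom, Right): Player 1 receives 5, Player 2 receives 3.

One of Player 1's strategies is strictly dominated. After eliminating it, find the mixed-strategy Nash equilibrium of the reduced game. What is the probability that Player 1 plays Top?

p = 1/2

Player 1's strategy Middle is strictly dominated by Top: 3 > 1 and 3 > 0. Eliminate Middle.
Set Player 2's expected payoff from Left equal to that from Right:
  Player 2's payoff to Left: p·0 + (1−p)·8 = -8p + 8
  Player 2's payoff to Right: p·5 + (1−p)·3 = 2p + 3
  -8p + 8 = 2p + 3  ⇒  -10p = -5  ⇒  p = 1/2.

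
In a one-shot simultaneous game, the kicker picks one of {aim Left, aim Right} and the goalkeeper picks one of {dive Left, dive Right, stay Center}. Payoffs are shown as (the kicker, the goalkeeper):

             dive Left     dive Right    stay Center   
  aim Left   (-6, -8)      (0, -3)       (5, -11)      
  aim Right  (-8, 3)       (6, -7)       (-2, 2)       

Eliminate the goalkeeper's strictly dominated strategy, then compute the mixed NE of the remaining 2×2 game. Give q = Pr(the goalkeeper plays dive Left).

The goalkeeper's strategy stay Center is strictly dominated by dive Left: -8 > -11 and 3 > 2. Eliminate stay Center.
The goalkeeper's mix must leave the kicker indifferent between aim Left and aim Right.
  the kicker's payoff to aim Left: q·(-6) + (1−q)·0 = -6q
  the kicker's payoff to aim Right: q·(-8) + (1−q)·6 = -14q + 6
  -6q = -14q + 6  ⇒  8q = 6  ⇒  q = 3/4.

q = 3/4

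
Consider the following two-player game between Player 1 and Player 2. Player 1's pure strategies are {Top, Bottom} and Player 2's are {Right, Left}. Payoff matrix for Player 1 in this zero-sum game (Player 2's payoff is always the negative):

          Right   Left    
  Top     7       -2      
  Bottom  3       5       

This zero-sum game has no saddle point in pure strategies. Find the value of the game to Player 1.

In a mixed equilibrium Player 1 is indifferent between Top and Bottom; this condition fixes q.
  Player 1's expected payoff from Top: q·7 + (1−q)·(-2) = 9q - 2
  Player 1's expected payoff from Bottom: q·3 + (1−q)·5 = -2q + 5
  9q - 2 = -2q + 5  ⇒  11q = 7  ⇒  q = 7/11.
The value is Player 1's expected payoff against this mix (using Top): (7/11)·7 + (4/11)·(-2) = 41/11.

v = 41/11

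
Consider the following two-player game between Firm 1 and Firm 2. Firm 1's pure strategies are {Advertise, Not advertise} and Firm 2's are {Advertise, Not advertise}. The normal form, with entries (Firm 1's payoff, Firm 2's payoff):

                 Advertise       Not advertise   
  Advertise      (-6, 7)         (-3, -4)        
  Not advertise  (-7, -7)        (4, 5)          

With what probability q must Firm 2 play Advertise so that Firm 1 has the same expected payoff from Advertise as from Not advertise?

q = 7/8

For Firm 1 to be willing to mix, Firm 1 must be indifferent between Advertise and Not advertise, which pins down Firm 2's mix.
  Firm 1's expected payoff from Advertise: q·(-6) + (1−q)·(-3) = -3q - 3
  Firm 1's expected payoff from Not advertise: q·(-7) + (1−q)·4 = -11q + 4
  -3q - 3 = -11q + 4  ⇒  8q = 7  ⇒  q = 7/8.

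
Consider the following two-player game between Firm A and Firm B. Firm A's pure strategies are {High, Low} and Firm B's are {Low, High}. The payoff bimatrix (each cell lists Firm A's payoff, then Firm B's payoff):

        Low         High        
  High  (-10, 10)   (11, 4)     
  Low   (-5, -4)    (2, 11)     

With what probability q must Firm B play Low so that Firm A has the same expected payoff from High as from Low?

In a mixed equilibrium Firm A is indifferent between High and Low; this condition fixes q.
  Firm A's payoff to High: q·(-10) + (1−q)·11 = -21q + 11
  Firm A's payoff to Low: q·(-5) + (1−q)·2 = -7q + 2
  -21q + 11 = -7q + 2  ⇒  -14q = -9  ⇒  q = 9/14.

q = 9/14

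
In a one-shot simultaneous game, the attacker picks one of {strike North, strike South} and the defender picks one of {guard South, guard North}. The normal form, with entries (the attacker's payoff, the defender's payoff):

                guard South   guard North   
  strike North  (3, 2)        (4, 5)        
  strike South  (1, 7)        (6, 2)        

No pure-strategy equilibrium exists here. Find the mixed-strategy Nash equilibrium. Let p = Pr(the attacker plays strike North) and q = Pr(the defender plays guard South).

The defender's indifference between guard South and guard North determines the attacker's mixing probability p:
  the defender's expected payoff from guard South: p·2 + (1−p)·7 = -5p + 7
  the defender's expected payoff from guard North: p·5 + (1−p)·2 = 3p + 2
  -5p + 7 = 3p + 2  ⇒  -8p = -5  ⇒  p = 5/8.
For the attacker to be willing to mix, the attacker must be indifferent between strike North and strike South, which pins down the defender's mix.
  the attacker's payoff to strike North: q·3 + (1−q)·4 = -q + 4
  the attacker's payoff to strike South: q·1 + (1−q)·6 = -5q + 6
  -q + 4 = -5q + 6  ⇒  4q = 2  ⇒  q = 1/2.

p = 5/8, q = 1/2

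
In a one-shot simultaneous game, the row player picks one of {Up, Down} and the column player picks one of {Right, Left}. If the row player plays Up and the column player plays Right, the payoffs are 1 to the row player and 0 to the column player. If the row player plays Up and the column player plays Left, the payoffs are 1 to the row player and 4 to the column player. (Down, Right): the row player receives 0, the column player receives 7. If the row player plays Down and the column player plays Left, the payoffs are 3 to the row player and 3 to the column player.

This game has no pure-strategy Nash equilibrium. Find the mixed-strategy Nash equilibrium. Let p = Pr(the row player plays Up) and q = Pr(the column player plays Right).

The column player's indifference between Right and Left determines the row player's mixing probability p:
  the column player's payoff from Right: p·0 + (1−p)·7 = -7p + 7
  the column player's payoff from Left: p·4 + (1−p)·3 = p + 3
  -7p + 7 = p + 3  ⇒  -8p = -4  ⇒  p = 1/2.
For the row player to be willing to mix, the row player must be indifferent between Up and Down, which pins down the column player's mix.
  the row player's payoff to Up: q·1 + (1−q)·1 = 1
  the row player's payoff to Down: q·0 + (1−q)·3 = -3q + 3
  1 = -3q + 3  ⇒  3q = 2  ⇒  q = 2/3.

p = 1/2, q = 2/3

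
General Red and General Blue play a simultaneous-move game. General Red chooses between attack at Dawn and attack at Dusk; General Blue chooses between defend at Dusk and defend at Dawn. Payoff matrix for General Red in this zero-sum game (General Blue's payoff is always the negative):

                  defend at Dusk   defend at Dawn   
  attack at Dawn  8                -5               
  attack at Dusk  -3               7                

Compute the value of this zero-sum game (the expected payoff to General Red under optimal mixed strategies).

v = 41/23

For General Red to be willing to mix, General Red must be indifferent between attack at Dawn and attack at Dusk, which pins down General Blue's mix.
  General Red's payoff to attack at Dawn: q·8 + (1−q)·(-5) = 13q - 5
  General Red's payoff to attack at Dusk: q·(-3) + (1−q)·7 = -10q + 7
  13q - 5 = -10q + 7  ⇒  23q = 12  ⇒  q = 12/23.
The value is General Red's expected payoff against this mix (using attack at Dawn): (12/23)·8 + (11/23)·(-5) = 41/23.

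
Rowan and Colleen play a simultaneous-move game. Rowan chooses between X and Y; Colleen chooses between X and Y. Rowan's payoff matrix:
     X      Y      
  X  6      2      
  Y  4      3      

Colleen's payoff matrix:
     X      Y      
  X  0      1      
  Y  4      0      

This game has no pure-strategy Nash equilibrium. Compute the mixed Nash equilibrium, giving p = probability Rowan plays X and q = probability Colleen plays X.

Rowan's mix must leave Colleen indifferent between X and Y.
  Colleen's payoff from X: p·0 + (1−p)·4 = -4p + 4
  Colleen's payoff from Y: p·1 + (1−p)·0 = p
  -4p + 4 = p  ⇒  -5p = -4  ⇒  p = 4/5.
Rowan's indifference between X and Y determines Colleen's mixing probability q:
  Rowan's expected payoff from X: q·6 + (1−q)·2 = 4q + 2
  Rowan's expected payoff from Y: q·4 + (1−q)·3 = q + 3
  4q + 2 = q + 3  ⇒  3q = 1  ⇒  q = 1/3.

p = 4/5, q = 1/3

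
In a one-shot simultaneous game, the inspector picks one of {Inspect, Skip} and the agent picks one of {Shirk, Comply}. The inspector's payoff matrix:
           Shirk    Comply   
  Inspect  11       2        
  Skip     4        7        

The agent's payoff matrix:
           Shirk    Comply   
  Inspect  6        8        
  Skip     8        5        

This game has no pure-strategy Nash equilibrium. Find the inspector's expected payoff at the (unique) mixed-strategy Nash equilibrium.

Set the inspector's expected payoff from Inspect equal to that from Skip:
  the inspector's payoff to Inspect: q·11 + (1−q)·2 = 9q + 2
  the inspector's payoff to Skip: q·4 + (1−q)·7 = -3q + 7
  9q + 2 = -3q + 7  ⇒  12q = 5  ⇒  q = 5/12.
At equilibrium the inspector is indifferent across rows, so the inspector's payoff equals the payoff from Inspect: (5/12)·11 + (7/12)·2 = 23/4.

23/4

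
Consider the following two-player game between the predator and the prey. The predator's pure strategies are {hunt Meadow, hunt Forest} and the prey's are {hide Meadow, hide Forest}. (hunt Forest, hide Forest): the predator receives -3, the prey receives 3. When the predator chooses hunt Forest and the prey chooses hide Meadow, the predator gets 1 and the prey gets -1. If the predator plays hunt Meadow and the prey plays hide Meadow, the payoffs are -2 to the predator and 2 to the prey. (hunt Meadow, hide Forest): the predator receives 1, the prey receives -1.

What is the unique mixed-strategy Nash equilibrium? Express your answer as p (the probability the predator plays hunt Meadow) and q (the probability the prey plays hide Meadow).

p = 4/7, q = 4/7

In a mixed equilibrium the prey is indifferent between hide Meadow and hide Forest; this condition fixes p.
  the prey's payoff from hide Meadow: p·2 + (1−p)·(-1) = 3p - 1
  the prey's payoff from hide Forest: p·(-1) + (1−p)·3 = -4p + 3
  3p - 1 = -4p + 3  ⇒  7p = 4  ⇒  p = 4/7.
The prey's mix must leave the predator indifferent between hunt Meadow and hunt Forest.
  the predator's payoff to hunt Meadow: q·(-2) + (1−q)·1 = -3q + 1
  the predator's payoff to hunt Forest: q·1 + (1−q)·(-3) = 4q - 3
  -3q + 1 = 4q - 3  ⇒  -7q = -4  ⇒  q = 4/7.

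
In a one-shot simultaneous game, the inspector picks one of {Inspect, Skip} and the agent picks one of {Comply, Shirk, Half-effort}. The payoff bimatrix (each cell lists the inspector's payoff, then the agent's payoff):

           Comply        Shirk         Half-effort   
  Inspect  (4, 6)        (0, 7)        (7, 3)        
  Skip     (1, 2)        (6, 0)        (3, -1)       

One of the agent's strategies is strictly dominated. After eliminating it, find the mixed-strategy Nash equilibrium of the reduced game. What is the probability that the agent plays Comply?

q = 2/3

The agent's strategy Half-effort is strictly dominated by Comply: 6 > 3 and 2 > -1. Eliminate Half-effort.
In a mixed equilibrium the inspector is indifferent between Inspect and Skip; this condition fixes q.
  the inspector's payoff from Inspect: q·4 + (1−q)·0 = 4q
  the inspector's payoff from Skip: q·1 + (1−q)·6 = -5q + 6
  4q = -5q + 6  ⇒  9q = 6  ⇒  q = 2/3.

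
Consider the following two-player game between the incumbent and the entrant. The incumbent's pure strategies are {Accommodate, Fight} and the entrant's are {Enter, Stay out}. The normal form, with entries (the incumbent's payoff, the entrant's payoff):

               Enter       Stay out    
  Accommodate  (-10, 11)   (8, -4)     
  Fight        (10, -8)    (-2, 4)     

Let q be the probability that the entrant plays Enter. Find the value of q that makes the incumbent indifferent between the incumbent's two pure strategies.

q = 1/3

In a mixed equilibrium the incumbent is indifferent between Accommodate and Fight; this condition fixes q.
  the incumbent's payoff to Accommodate: q·(-10) + (1−q)·8 = -18q + 8
  the incumbent's payoff to Fight: q·10 + (1−q)·(-2) = 12q - 2
  -18q + 8 = 12q - 2  ⇒  -30q = -10  ⇒  q = 1/3.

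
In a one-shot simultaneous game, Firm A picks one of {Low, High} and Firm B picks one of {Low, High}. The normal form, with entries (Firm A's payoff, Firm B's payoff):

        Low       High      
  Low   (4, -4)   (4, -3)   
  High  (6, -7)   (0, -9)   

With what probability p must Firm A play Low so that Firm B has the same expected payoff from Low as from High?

p = 2/3

For Firm B to be willing to mix, Firm B must be indifferent between Low and High, which pins down Firm A's mix.
  Firm B's payoff to Low: p·(-4) + (1−p)·(-7) = 3p - 7
  Firm B's payoff to High: p·(-3) + (1−p)·(-9) = 6p - 9
  3p - 7 = 6p - 9  ⇒  -3p = -2  ⇒  p = 2/3.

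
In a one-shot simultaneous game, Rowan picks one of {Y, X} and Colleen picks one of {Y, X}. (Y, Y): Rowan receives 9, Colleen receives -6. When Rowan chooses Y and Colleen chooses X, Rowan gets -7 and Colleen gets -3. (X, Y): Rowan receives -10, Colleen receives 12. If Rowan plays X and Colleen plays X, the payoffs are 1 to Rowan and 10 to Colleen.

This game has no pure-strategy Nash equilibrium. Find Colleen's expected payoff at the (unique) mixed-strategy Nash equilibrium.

Rowan's mix must leave Colleen indifferent between Y and X.
  Colleen's payoff to Y: p·(-6) + (1−p)·12 = -18p + 12
  Colleen's payoff to X: p·(-3) + (1−p)·10 = -13p + 10
  -18p + 12 = -13p + 10  ⇒  -5p = -2  ⇒  p = 2/5.
At equilibrium Colleen is indifferent across columns, so Colleen's payoff equals the payoff from Y: (2/5)·(-6) + (3/5)·12 = 24/5.

24/5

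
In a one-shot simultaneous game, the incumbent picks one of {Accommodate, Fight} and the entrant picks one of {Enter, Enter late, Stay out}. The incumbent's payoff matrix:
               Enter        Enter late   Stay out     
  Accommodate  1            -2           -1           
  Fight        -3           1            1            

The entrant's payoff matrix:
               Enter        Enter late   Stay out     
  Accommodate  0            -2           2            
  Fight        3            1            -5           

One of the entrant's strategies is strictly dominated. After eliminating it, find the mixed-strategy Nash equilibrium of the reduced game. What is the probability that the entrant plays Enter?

q = 1/3

The entrant's strategy Enter late is strictly dominated by Enter: 0 > -2 and 3 > 1. Eliminate Enter late.
The incumbent's indifference between Accommodate and Fight determines the entrant's mixing probability q:
  the incumbent's payoff to Accommodate: q·1 + (1−q)·(-1) = 2q - 1
  the incumbent's payoff to Fight: q·(-3) + (1−q)·1 = -4q + 1
  2q - 1 = -4q + 1  ⇒  6q = 2  ⇒  q = 1/3.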